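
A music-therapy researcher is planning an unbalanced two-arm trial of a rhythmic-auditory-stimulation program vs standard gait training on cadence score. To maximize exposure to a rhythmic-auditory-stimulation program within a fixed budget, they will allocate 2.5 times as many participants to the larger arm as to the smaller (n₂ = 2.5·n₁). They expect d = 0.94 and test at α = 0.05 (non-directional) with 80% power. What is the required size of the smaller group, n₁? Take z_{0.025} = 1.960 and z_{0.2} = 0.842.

n₁ = 13

With allocation ratio k = n₂/n₁ = 2.5, Var(x̄₁−x̄₂) = σ²(1/n₁ + 1/(k·n₁)) = σ²·(k+1)/(k·n₁).
So n₁ = (1 + 1/k)·((z_{α/2} + z_β)/d)² = 1.400 × (2.802/0.94)².
n₁ = 1.400 × 8.89 = 12.4.
Round up: n₁ = 13, giving n₂ = ⌈2.5 × 13⌉ = ⌈32.5⌉ = 33.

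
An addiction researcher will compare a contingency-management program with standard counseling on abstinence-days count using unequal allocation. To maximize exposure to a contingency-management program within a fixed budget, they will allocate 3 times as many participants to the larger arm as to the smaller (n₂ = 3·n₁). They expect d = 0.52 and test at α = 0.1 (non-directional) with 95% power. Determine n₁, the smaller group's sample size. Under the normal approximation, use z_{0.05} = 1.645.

With allocation ratio k = n₂/n₁ = 3, Var(x̄₁−x̄₂) = σ²(1/n₁ + 1/(k·n₁)) = σ²·(k+1)/(k·n₁).
So n₁ = (1 + 1/k)·((z_{α/2} + z_β)/d)² = 1.333 × (3.290/0.52)².
n₁ = 1.333 × 40.03 = 53.4.
Round up: n₁ = 54, giving n₂ = 3 × 54 = 162.

n₁ = 54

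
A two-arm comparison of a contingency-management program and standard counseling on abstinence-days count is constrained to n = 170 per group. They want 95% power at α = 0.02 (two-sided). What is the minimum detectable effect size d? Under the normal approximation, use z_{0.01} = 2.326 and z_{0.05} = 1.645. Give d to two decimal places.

For two independent groups of n = 170 each: d_min = (z_{α/2} + z_β)·√(2/n).
z-sum = 2.326 + 1.645 = 3.971.
d_min = 3.971 × √(2/170) = 3.971 × 0.1085 = 0.431.

d_min ≈ 0.43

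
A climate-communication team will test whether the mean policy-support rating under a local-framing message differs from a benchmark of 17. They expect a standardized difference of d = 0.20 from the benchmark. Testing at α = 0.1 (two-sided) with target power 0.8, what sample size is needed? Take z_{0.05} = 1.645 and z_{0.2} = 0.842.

For a one-sample test: n = ((z_{α/2} + z_β) / d)².
z_{α/2} + z_β = 1.645 + 0.842 = 2.487.
n = (2.487 / 0.20)² = 12.435² = 154.63.
Round up.

n = 155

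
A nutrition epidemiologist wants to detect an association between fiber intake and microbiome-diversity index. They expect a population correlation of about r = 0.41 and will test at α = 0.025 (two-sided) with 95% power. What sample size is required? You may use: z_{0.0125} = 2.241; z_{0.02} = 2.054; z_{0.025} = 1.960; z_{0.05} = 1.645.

Fisher's z: C = ½·ln((1+r)/(1−r)) = ½·ln(2.3898) = 0.4356.
n = ((z_{α/2} + z_β)/C)² + 3.
(2.241 + 1.645) / 0.4356 = 3.886 / 0.4356 = 8.921.
n = 8.921² + 3 = 79.58 + 3 = 82.6.
Round up.

n = 83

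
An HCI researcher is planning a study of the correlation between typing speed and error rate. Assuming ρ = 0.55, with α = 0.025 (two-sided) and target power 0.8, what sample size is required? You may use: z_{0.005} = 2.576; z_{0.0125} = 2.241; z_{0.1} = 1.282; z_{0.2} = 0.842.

Fisher's z: C = ½·ln((1+r)/(1−r)) = ½·ln(3.4444) = 0.6184.
n = ((z_{α/2} + z_β)/C)² + 3.
(2.241 + 0.842) / 0.6184 = 3.083 / 0.6184 = 4.985.
n = 4.985² + 3 = 24.85 + 3 = 27.9.
Round up.

n = 28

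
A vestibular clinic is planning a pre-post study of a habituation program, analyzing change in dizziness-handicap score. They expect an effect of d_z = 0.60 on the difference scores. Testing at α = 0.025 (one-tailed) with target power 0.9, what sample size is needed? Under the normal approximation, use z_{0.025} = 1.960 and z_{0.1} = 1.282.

n = 30 pairs

For a paired (one-sample on differences) test: n = ((z_{α} + z_β) / d)².
z_{α} + z_β = 1.960 + 1.282 = 3.242.
n = (3.242 / 0.60)² = 5.403² = 29.20.
Round up.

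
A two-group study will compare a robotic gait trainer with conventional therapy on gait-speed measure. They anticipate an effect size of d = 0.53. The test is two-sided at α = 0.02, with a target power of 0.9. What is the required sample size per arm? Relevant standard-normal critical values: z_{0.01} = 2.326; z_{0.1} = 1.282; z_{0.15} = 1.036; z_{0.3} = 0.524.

n = 93 per group

For two independent groups with equal n: n = 2·((z_{α/2} + z_β) / d)².
z_{α/2} + z_β = 2.326 + 1.282 = 3.608.
n = 2 × (3.608 / 0.53)² = 2 × 6.808² = 2 × 46.34 = 92.7.
Round up to the next whole participant.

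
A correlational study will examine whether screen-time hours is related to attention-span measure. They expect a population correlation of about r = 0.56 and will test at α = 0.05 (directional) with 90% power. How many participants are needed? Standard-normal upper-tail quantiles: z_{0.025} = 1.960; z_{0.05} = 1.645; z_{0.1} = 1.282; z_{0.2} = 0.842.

n = 25

Fisher's z: C = ½·ln((1+r)/(1−r)) = ½·ln(3.5455) = 0.6328.
n = ((z_{α} + z_β)/C)² + 3.
(1.645 + 1.282) / 0.6328 = 2.927 / 0.6328 = 4.625.
n = 4.625² + 3 = 21.40 + 3 = 24.4.
Round up.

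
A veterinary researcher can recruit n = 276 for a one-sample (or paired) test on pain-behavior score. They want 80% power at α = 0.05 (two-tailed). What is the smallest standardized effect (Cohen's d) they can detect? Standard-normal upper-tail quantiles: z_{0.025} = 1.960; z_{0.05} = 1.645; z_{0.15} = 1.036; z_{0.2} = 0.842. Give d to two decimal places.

d_min ≈ 0.17

For a single sample (or paired design) of n = 276: d_min = (z_{α/2} + z_β)/√n.
z-sum = 1.960 + 0.842 = 2.802.
d_min = 2.802 / √276 = 2.802 / 16.613 = 0.169.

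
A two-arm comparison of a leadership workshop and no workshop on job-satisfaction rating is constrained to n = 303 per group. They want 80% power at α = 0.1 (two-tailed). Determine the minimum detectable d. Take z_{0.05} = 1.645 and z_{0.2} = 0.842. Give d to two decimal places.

For two independent groups of n = 303 each: d_min = (z_{α/2} + z_β)·√(2/n).
z-sum = 1.645 + 0.842 = 2.487.
d_min = 2.487 × √(2/303) = 2.487 × 0.0812 = 0.202.

d_min ≈ 0.20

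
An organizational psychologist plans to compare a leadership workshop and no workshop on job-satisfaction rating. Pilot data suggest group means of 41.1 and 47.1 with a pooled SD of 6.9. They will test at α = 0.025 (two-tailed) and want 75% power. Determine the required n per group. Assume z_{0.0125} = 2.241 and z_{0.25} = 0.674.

Cohen's d = |M₁ − M₂| / SD_pooled = |41.1 − 47.1| / 6.9 = 6.0 / 6.9 = 0.870.
For two independent groups with equal n: n = 2·((z_{α/2} + z_β) / d)².
z_{α/2} + z_β = 2.241 + 0.674 = 2.915.
n = 2 × (2.915 / 0.870)² = 2 × 3.351² = 2 × 11.23 = 22.5.
Round up to the next whole participant.

n = 23 per group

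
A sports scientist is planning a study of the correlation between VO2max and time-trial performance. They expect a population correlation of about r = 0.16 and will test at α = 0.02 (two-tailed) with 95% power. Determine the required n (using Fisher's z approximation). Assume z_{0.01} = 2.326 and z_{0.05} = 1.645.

Fisher's z: C = ½·ln((1+r)/(1−r)) = ½·ln(1.3810) = 0.1614.
n = ((z_{α/2} + z_β)/C)² + 3.
(2.326 + 1.645) / 0.1614 = 3.971 / 0.1614 = 24.603.
n = 24.603² + 3 = 605.33 + 3 = 608.3.
Round up.

n = 609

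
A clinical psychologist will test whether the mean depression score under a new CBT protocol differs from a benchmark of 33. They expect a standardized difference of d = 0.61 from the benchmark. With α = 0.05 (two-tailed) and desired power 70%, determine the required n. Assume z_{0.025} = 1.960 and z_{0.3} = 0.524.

For a one-sample test: n = ((z_{α/2} + z_β) / d)².
z_{α/2} + z_β = 1.960 + 0.524 = 2.484.
n = (2.484 / 0.61)² = 4.072² = 16.58.
Round up.

n = 17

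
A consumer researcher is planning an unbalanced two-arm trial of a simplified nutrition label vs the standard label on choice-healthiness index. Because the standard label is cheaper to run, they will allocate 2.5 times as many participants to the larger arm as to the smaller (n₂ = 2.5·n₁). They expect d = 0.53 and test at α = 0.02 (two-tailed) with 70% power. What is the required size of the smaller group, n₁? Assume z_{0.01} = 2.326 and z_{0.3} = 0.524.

n₁ = 41

With allocation ratio k = n₂/n₁ = 2.5, Var(x̄₁−x̄₂) = σ²(1/n₁ + 1/(k·n₁)) = σ²·(k+1)/(k·n₁).
So n₁ = (1 + 1/k)·((z_{α/2} + z_β)/d)² = 1.400 × (2.850/0.53)².
n₁ = 1.400 × 28.92 = 40.5.
Round up: n₁ = 41, giving n₂ = ⌈2.5 × 41⌉ = ⌈102.5⌉ = 103.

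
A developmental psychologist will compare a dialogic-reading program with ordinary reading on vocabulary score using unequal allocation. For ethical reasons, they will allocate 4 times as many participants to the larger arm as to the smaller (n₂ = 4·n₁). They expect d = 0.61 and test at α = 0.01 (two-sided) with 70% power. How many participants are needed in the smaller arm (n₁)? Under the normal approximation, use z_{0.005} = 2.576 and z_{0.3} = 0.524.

n₁ = 33

With allocation ratio k = n₂/n₁ = 4, Var(x̄₁−x̄₂) = σ²(1/n₁ + 1/(k·n₁)) = σ²·(k+1)/(k·n₁).
So n₁ = (1 + 1/k)·((z_{α/2} + z_β)/d)² = 1.250 × (3.100/0.61)².
n₁ = 1.250 × 25.83 = 32.3.
Round up: n₁ = 33, giving n₂ = 4 × 33 = 132.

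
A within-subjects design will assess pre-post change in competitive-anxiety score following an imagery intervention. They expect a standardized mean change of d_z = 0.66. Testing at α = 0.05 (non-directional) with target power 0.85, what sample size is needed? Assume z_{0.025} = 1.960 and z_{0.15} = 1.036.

n = 21 pairs

For a paired (one-sample on differences) test: n = ((z_{α/2} + z_β) / d)².
z_{α/2} + z_β = 1.960 + 1.036 = 2.996.
n = (2.996 / 0.66)² = 4.539² = 20.61.
Round up.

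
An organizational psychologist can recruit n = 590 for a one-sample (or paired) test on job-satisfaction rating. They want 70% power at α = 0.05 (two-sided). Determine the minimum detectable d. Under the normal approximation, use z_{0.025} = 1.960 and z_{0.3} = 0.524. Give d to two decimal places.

For a single sample (or paired design) of n = 590: d_min = (z_{α/2} + z_β)/√n.
z-sum = 1.960 + 0.524 = 2.484.
d_min = 2.484 / √590 = 2.484 / 24.290 = 0.102.

d_min ≈ 0.10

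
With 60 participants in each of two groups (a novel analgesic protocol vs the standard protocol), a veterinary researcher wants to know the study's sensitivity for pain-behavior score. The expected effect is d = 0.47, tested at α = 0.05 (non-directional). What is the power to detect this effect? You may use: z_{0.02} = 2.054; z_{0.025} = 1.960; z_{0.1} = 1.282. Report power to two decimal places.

power ≈ 0.73

For two equal groups, power = Φ(d·√(n/2) − z_{α/2}).
d·√(n/2) = 0.47 × √(60/2) = 0.47 × 5.477 = 2.574.
z_β = 2.574 − 1.960 = 0.614.
Power = Φ(0.614) = 0.730.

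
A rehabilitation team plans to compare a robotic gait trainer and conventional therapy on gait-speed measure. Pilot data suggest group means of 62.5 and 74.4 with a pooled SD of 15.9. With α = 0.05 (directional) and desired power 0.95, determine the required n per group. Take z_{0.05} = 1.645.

Cohen's d = |M₁ − M₂| / SD_pooled = |62.5 − 74.4| / 15.9 = 11.9 / 15.9 = 0.748.
For two independent groups with equal n: n = 2·((z_{α} + z_β) / d)².
z_{α} + z_β = 1.645 + 1.645 = 3.290.
n = 2 × (3.290 / 0.748)² = 2 × 4.398² = 2 × 19.35 = 38.7.
Round up to the next whole participant.

n = 39 per group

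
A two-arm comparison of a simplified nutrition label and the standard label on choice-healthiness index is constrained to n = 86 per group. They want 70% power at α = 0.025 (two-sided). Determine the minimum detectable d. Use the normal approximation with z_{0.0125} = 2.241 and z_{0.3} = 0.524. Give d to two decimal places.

For two independent groups of n = 86 each: d_min = (z_{α/2} + z_β)·√(2/n).
z-sum = 2.241 + 0.524 = 2.765.
d_min = 2.765 × √(2/86) = 2.765 × 0.1525 = 0.422.

d_min ≈ 0.42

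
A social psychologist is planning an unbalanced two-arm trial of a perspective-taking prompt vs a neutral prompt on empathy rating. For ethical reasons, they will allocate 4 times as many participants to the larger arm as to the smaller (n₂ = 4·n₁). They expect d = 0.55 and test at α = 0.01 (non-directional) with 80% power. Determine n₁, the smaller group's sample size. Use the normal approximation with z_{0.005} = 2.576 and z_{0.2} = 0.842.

With allocation ratio k = n₂/n₁ = 4, Var(x̄₁−x̄₂) = σ²(1/n₁ + 1/(k·n₁)) = σ²·(k+1)/(k·n₁).
So n₁ = (1 + 1/k)·((z_{α/2} + z_β)/d)² = 1.250 × (3.418/0.55)².
n₁ = 1.250 × 38.62 = 48.3.
Round up: n₁ = 49, giving n₂ = 4 × 49 = 196.

n₁ = 49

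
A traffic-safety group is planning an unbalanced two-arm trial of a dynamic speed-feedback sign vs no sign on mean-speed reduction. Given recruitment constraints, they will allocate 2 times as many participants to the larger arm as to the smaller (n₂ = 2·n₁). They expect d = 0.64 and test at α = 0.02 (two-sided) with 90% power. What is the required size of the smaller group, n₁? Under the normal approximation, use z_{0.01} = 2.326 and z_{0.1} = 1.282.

With allocation ratio k = n₂/n₁ = 2, Var(x̄₁−x̄₂) = σ²(1/n₁ + 1/(k·n₁)) = σ²·(k+1)/(k·n₁).
So n₁ = (1 + 1/k)·((z_{α/2} + z_β)/d)² = 1.500 × (3.608/0.64)².
n₁ = 1.500 × 31.78 = 47.7.
Round up: n₁ = 48, giving n₂ = 2 × 48 = 96.

n₁ = 48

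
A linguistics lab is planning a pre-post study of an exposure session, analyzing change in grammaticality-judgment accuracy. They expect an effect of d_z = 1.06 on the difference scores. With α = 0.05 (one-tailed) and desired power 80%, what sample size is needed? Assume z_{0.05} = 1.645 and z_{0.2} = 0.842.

For a paired (one-sample on differences) test: n = ((z_{α} + z_β) / d)².
z_{α} + z_β = 1.645 + 0.842 = 2.487.
n = (2.487 / 1.06)² = 2.346² = 5.50.
Round up.

n = 6 pairs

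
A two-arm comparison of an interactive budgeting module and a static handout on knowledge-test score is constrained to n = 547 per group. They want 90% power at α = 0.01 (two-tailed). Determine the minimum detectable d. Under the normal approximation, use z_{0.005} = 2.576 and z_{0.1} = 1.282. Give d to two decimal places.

d_min ≈ 0.23

For two independent groups of n = 547 each: d_min = (z_{α/2} + z_β)·√(2/n).
z-sum = 2.576 + 1.282 = 3.858.
d_min = 3.858 × √(2/547) = 3.858 × 0.0605 = 0.233.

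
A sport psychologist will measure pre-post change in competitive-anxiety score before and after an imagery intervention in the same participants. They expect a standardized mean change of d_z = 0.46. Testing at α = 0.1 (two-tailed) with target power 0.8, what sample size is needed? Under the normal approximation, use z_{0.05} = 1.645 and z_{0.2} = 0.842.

n = 30 pairs

For a paired (one-sample on differences) test: n = ((z_{α/2} + z_β) / d)².
z_{α/2} + z_β = 1.645 + 0.842 = 2.487.
n = (2.487 / 0.46)² = 5.407² = 29.23.
Round up.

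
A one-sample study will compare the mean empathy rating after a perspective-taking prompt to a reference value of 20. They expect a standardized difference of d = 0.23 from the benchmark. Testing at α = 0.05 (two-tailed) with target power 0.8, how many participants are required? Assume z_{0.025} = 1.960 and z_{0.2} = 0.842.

n = 149

For a one-sample test: n = ((z_{α/2} + z_β) / d)².
z_{α/2} + z_β = 1.960 + 0.842 = 2.802.
n = (2.802 / 0.23)² = 12.183² = 148.42.
Round up.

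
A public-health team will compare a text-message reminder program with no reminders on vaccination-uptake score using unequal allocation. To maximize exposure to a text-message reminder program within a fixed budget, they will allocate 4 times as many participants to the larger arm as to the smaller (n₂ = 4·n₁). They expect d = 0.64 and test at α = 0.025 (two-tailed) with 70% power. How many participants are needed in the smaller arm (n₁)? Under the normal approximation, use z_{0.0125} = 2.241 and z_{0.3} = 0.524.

n₁ = 24

With allocation ratio k = n₂/n₁ = 4, Var(x̄₁−x̄₂) = σ²(1/n₁ + 1/(k·n₁)) = σ²·(k+1)/(k·n₁).
So n₁ = (1 + 1/k)·((z_{α/2} + z_β)/d)² = 1.250 × (2.765/0.64)².
n₁ = 1.250 × 18.67 = 23.3.
Round up: n₁ = 24, giving n₂ = 4 × 24 = 96.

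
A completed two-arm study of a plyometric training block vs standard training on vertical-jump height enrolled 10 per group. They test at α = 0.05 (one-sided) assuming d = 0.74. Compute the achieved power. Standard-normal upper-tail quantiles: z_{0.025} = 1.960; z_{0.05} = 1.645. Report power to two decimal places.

For two equal groups, power = Φ(d·√(n/2) − z_{α}).
d·√(n/2) = 0.74 × √(10/2) = 0.74 × 2.236 = 1.655.
z_β = 1.655 − 1.645 = 0.010.
Power = Φ(0.010) = 0.504.

power ≈ 0.50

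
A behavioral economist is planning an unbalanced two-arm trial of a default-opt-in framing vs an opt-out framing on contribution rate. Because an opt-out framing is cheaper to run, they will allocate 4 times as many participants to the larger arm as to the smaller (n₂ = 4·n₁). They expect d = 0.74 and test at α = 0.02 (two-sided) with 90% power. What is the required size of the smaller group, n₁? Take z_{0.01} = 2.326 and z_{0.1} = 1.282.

With allocation ratio k = n₂/n₁ = 4, Var(x̄₁−x̄₂) = σ²(1/n₁ + 1/(k·n₁)) = σ²·(k+1)/(k·n₁).
So n₁ = (1 + 1/k)·((z_{α/2} + z_β)/d)² = 1.250 × (3.608/0.74)².
n₁ = 1.250 × 23.77 = 29.7.
Round up: n₁ = 30, giving n₂ = 4 × 30 = 120.

n₁ = 30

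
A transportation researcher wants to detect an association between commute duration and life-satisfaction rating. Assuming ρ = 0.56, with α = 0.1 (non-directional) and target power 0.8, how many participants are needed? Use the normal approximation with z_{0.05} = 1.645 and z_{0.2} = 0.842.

Fisher's z: C = ½·ln((1+r)/(1−r)) = ½·ln(3.5455) = 0.6328.
n = ((z_{α/2} + z_β)/C)² + 3.
(1.645 + 0.842) / 0.6328 = 2.487 / 0.6328 = 3.930.
n = 3.930² + 3 = 15.45 + 3 = 18.4.
Round up.

n = 19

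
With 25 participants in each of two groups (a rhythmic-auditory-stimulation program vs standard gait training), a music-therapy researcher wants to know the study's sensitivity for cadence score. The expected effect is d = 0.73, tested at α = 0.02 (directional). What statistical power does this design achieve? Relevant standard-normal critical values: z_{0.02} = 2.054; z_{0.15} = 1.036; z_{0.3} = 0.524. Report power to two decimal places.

For two equal groups, power = Φ(d·√(n/2) − z_{α}).
d·√(n/2) = 0.73 × √(25/2) = 0.73 × 3.536 = 2.581.
z_β = 2.581 − 2.054 = 0.527.
Power = Φ(0.527) = 0.701.

power ≈ 0.70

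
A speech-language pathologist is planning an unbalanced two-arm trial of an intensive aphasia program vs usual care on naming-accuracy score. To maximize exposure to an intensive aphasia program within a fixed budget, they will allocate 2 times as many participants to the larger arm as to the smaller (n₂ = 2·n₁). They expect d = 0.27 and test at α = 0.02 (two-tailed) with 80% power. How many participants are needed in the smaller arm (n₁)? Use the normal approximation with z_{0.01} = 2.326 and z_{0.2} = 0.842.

With allocation ratio k = n₂/n₁ = 2, Var(x̄₁−x̄₂) = σ²(1/n₁ + 1/(k·n₁)) = σ²·(k+1)/(k·n₁).
So n₁ = (1 + 1/k)·((z_{α/2} + z_β)/d)² = 1.500 × (3.168/0.27)².
n₁ = 1.500 × 137.67 = 206.5.
Round up: n₁ = 207, giving n₂ = 2 × 207 = 414.

n₁ = 207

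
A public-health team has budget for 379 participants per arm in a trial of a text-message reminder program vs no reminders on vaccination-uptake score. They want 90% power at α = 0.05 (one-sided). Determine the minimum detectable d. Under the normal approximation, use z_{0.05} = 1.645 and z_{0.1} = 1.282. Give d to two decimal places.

d_min ≈ 0.21

For two independent groups of n = 379 each: d_min = (z_{α} + z_β)·√(2/n).
z-sum = 1.645 + 1.282 = 2.927.
d_min = 2.927 × √(2/379) = 2.927 × 0.0726 = 0.213.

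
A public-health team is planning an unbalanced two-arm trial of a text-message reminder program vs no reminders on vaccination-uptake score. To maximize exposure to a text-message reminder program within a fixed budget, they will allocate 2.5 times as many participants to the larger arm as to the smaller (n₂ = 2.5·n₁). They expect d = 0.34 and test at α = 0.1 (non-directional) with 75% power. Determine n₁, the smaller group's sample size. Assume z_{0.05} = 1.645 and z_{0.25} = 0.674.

n₁ = 66

With allocation ratio k = n₂/n₁ = 2.5, Var(x̄₁−x̄₂) = σ²(1/n₁ + 1/(k·n₁)) = σ²·(k+1)/(k·n₁).
So n₁ = (1 + 1/k)·((z_{α/2} + z_β)/d)² = 1.400 × (2.319/0.34)².
n₁ = 1.400 × 46.52 = 65.1.
Round up: n₁ = 66, giving n₂ = 2.5 × 66 = 165.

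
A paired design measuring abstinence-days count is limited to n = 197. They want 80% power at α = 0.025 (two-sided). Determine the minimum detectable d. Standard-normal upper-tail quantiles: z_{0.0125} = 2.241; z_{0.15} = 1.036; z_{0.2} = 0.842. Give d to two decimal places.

d_min ≈ 0.22

For a single sample (or paired design) of n = 197: d_min = (z_{α/2} + z_β)/√n.
z-sum = 2.241 + 0.842 = 3.083.
d_min = 3.083 / √197 = 3.083 / 14.036 = 0.220.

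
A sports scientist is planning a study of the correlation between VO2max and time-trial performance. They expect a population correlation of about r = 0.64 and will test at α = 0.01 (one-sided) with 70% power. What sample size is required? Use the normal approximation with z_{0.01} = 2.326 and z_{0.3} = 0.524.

n = 18

Fisher's z: C = ½·ln((1+r)/(1−r)) = ½·ln(4.5556) = 0.7582.
n = ((z_{α} + z_β)/C)² + 3.
(2.326 + 0.524) / 0.7582 = 2.850 / 0.7582 = 3.759.
n = 3.759² + 3 = 14.13 + 3 = 17.1.
Round up.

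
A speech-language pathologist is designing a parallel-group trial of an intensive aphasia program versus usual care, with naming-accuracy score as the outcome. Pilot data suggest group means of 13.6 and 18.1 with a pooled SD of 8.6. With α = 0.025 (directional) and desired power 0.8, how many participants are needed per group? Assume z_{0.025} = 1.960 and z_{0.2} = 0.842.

n = 58 per group

Cohen's d = |M₁ − M₂| / SD_pooled = |13.6 − 18.1| / 8.6 = 4.5 / 8.6 = 0.523.
For two independent groups with equal n: n = 2·((z_{α} + z_β) / d)².
z_{α} + z_β = 1.960 + 0.842 = 2.802.
n = 2 × (2.802 / 0.523)² = 2 × 5.358² = 2 × 28.70 = 57.4.
Round up to the next whole participant.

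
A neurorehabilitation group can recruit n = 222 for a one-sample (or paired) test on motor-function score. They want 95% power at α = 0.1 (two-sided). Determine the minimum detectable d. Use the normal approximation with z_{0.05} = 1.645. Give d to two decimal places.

d_min ≈ 0.22

For a single sample (or paired design) of n = 222: d_min = (z_{α/2} + z_β)/√n.
z-sum = 1.645 + 1.645 = 3.290.
d_min = 3.290 / √222 = 3.290 / 14.900 = 0.221.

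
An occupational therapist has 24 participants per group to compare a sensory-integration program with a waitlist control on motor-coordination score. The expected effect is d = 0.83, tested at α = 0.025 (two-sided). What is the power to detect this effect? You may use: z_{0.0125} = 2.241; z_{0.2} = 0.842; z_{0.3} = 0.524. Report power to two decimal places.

For two equal groups, power = Φ(d·√(n/2) − z_{α/2}).
d·√(n/2) = 0.83 × √(24/2) = 0.83 × 3.464 = 2.875.
z_β = 2.875 − 2.241 = 0.634.
Power = Φ(0.634) = 0.737.

power ≈ 0.74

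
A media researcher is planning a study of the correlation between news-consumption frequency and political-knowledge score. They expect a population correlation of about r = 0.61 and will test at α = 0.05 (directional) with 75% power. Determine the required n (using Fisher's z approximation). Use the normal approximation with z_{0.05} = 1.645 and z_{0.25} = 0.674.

Fisher's z: C = ½·ln((1+r)/(1−r)) = ½·ln(4.1282) = 0.7089.
n = ((z_{α} + z_β)/C)² + 3.
(1.645 + 0.674) / 0.7089 = 2.319 / 0.7089 = 3.271.
n = 3.271² + 3 = 10.70 + 3 = 13.7.
Round up.

n = 14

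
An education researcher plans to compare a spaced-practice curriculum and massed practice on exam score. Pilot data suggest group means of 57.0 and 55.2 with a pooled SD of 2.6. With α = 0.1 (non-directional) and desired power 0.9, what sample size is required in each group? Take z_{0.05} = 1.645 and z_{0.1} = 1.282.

Cohen's d = |M₁ − M₂| / SD_pooled = |57.0 − 55.2| / 2.6 = 1.8 / 2.6 = 0.692.
For two independent groups with equal n: n = 2·((z_{α/2} + z_β) / d)².
z_{α/2} + z_β = 1.645 + 1.282 = 2.927.
n = 2 × (2.927 / 0.692)² = 2 × 4.230² = 2 × 17.89 = 35.8.
Round up to the next whole participant.

n = 36 per group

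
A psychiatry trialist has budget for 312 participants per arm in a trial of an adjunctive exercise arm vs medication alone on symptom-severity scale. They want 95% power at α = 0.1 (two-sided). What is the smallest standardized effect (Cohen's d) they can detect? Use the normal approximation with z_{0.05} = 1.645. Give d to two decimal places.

For two independent groups of n = 312 each: d_min = (z_{α/2} + z_β)·√(2/n).
z-sum = 1.645 + 1.645 = 3.290.
d_min = 3.290 × √(2/312) = 3.290 × 0.0801 = 0.263.

d_min ≈ 0.26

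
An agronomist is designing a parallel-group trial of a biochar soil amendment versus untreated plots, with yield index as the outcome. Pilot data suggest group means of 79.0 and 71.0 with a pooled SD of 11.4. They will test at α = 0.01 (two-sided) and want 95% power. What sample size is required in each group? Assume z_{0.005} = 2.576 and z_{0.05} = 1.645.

Cohen's d = |M₁ − M₂| / SD_pooled = |79.0 − 71.0| / 11.4 = 8.0 / 11.4 = 0.702.
For two independent groups with equal n: n = 2·((z_{α/2} + z_β) / d)².
z_{α/2} + z_β = 2.576 + 1.645 = 4.221.
n = 2 × (4.221 / 0.702)² = 2 × 6.013² = 2 × 36.15 = 72.3.
Round up to the next whole participant.

n = 73 per group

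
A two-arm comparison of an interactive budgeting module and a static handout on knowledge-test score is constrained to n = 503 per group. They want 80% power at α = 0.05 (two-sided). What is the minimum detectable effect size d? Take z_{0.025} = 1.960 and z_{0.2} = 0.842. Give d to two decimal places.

For two independent groups of n = 503 each: d_min = (z_{α/2} + z_β)·√(2/n).
z-sum = 1.960 + 0.842 = 2.802.
d_min = 2.802 × √(2/503) = 2.802 × 0.0631 = 0.177.

d_min ≈ 0.18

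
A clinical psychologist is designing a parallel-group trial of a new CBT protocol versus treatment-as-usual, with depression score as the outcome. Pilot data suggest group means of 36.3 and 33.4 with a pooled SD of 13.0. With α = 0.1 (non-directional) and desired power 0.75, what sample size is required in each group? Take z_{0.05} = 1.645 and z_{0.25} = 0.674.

n = 217 per group

Cohen's d = |M₁ − M₂| / SD_pooled = |36.3 − 33.4| / 13.0 = 2.9 / 13.0 = 0.223.
For two independent groups with equal n: n = 2·((z_{α/2} + z_β) / d)².
z_{α/2} + z_β = 1.645 + 0.674 = 2.319.
n = 2 × (2.319 / 0.223)² = 2 × 10.399² = 2 × 108.14 = 216.3.
Round up to the next whole participant.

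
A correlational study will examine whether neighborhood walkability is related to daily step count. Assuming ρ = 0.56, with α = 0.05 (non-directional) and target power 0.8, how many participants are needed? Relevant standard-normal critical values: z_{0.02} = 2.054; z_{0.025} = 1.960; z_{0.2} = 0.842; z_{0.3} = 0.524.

n = 23

Fisher's z: C = ½·ln((1+r)/(1−r)) = ½·ln(3.5455) = 0.6328.
n = ((z_{α/2} + z_β)/C)² + 3.
(1.960 + 0.842) / 0.6328 = 2.802 / 0.6328 = 4.428.
n = 4.428² + 3 = 19.61 + 3 = 22.6.
Round up.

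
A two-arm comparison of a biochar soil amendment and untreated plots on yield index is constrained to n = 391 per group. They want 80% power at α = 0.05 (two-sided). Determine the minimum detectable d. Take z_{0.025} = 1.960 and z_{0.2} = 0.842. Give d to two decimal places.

For two independent groups of n = 391 each: d_min = (z_{α/2} + z_β)·√(2/n).
z-sum = 1.960 + 0.842 = 2.802.
d_min = 2.802 × √(2/391) = 2.802 × 0.0715 = 0.200.

d_min ≈ 0.20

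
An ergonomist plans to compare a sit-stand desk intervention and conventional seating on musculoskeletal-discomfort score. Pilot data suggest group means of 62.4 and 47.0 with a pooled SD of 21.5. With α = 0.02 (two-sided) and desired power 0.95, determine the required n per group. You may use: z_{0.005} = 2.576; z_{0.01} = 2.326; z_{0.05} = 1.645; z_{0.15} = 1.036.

n = 62 per group

Cohen's d = |M₁ − M₂| / SD_pooled = |62.4 − 47.0| / 21.5 = 15.4 / 21.5 = 0.716.
For two independent groups with equal n: n = 2·((z_{α/2} + z_β) / d)².
z_{α/2} + z_β = 2.326 + 1.645 = 3.971.
n = 2 × (3.971 / 0.716)² = 2 × 5.546² = 2 × 30.76 = 61.5.
Round up to the next whole participant.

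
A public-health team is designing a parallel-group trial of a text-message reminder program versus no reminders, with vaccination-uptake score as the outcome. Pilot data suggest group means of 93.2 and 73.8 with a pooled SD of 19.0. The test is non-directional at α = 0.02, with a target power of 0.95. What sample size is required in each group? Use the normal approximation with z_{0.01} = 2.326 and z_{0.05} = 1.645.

Cohen's d = |M₁ − M₂| / SD_pooled = |93.2 − 73.8| / 19.0 = 19.4 / 19.0 = 1.021.
For two independent groups with equal n: n = 2·((z_{α/2} + z_β) / d)².
z_{α/2} + z_β = 2.326 + 1.645 = 3.971.
n = 2 × (3.971 / 1.021)² = 2 × 3.889² = 2 × 15.13 = 30.3.
Round up to the next whole participant.

n = 31 per group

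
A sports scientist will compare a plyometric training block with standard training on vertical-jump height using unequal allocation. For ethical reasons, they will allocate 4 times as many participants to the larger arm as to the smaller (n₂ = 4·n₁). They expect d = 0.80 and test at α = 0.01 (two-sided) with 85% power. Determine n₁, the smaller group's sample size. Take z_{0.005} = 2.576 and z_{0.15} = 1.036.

With allocation ratio k = n₂/n₁ = 4, Var(x̄₁−x̄₂) = σ²(1/n₁ + 1/(k·n₁)) = σ²·(k+1)/(k·n₁).
So n₁ = (1 + 1/k)·((z_{α/2} + z_β)/d)² = 1.250 × (3.612/0.80)².
n₁ = 1.250 × 20.39 = 25.5.
Round up: n₁ = 26, giving n₂ = 4 × 26 = 104.

n₁ = 26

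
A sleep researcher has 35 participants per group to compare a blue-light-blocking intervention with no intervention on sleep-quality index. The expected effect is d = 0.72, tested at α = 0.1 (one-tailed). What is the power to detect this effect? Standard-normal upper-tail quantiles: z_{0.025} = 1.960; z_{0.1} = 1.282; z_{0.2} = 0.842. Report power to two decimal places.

power ≈ 0.96

For two equal groups, power = Φ(d·√(n/2) − z_{α}).
d·√(n/2) = 0.72 × √(35/2) = 0.72 × 4.183 = 3.012.
z_β = 3.012 − 1.282 = 1.730.
Power = Φ(1.730) = 0.958.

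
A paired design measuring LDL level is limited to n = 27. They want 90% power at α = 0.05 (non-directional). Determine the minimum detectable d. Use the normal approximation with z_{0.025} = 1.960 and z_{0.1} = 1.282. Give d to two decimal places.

For a single sample (or paired design) of n = 27: d_min = (z_{α/2} + z_β)/√n.
z-sum = 1.960 + 1.282 = 3.242.
d_min = 3.242 / √27 = 3.242 / 5.196 = 0.624.

d_min ≈ 0.62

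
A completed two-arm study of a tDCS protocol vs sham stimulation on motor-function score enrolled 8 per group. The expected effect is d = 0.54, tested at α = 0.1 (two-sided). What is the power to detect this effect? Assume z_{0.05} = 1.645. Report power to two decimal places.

power ≈ 0.29

For two equal groups, power = Φ(d·√(n/2) − z_{α/2}).
d·√(n/2) = 0.54 × √(8/2) = 0.54 × 2.000 = 1.080.
z_β = 1.080 − 1.645 = -0.565.
Power = Φ(-0.565) = 0.286.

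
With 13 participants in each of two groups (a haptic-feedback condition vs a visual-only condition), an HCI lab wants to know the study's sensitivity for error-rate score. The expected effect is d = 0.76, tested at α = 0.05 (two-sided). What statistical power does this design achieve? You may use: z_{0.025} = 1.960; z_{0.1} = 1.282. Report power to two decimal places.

For two equal groups, power = Φ(d·√(n/2) − z_{α/2}).
d·√(n/2) = 0.76 × √(13/2) = 0.76 × 2.550 = 1.938.
z_β = 1.938 − 1.960 = -0.022.
Power = Φ(-0.022) = 0.491.

power ≈ 0.49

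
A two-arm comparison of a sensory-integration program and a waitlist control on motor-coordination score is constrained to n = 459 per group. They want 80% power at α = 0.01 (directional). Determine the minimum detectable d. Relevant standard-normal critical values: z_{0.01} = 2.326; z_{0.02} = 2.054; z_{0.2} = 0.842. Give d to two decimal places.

For two independent groups of n = 459 each: d_min = (z_{α} + z_β)·√(2/n).
z-sum = 2.326 + 0.842 = 3.168.
d_min = 3.168 × √(2/459) = 3.168 × 0.0660 = 0.209.

d_min ≈ 0.21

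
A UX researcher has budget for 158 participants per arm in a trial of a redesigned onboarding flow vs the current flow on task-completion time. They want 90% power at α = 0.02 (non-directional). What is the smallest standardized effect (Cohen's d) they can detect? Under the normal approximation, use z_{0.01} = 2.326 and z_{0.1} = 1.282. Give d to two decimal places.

For two independent groups of n = 158 each: d_min = (z_{α/2} + z_β)·√(2/n).
z-sum = 2.326 + 1.282 = 3.608.
d_min = 3.608 × √(2/158) = 3.608 × 0.1125 = 0.406.

d_min ≈ 0.41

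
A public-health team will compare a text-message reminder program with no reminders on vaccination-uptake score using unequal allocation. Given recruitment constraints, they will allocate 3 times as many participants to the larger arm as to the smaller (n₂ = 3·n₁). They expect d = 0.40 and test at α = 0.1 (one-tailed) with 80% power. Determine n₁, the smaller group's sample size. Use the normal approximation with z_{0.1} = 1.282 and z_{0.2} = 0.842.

n₁ = 38

With allocation ratio k = n₂/n₁ = 3, Var(x̄₁−x̄₂) = σ²(1/n₁ + 1/(k·n₁)) = σ²·(k+1)/(k·n₁).
So n₁ = (1 + 1/k)·((z_{α} + z_β)/d)² = 1.333 × (2.124/0.40)².
n₁ = 1.333 × 28.20 = 37.6.
Round up: n₁ = 38, giving n₂ = 3 × 38 = 114.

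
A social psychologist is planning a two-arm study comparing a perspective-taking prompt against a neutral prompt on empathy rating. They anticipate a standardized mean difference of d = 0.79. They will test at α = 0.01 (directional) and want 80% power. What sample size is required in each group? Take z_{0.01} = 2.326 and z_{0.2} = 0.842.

For two independent groups with equal n: n = 2·((z_{α} + z_β) / d)².
z_{α} + z_β = 2.326 + 0.842 = 3.168.
n = 2 × (3.168 / 0.79)² = 2 × 4.010² = 2 × 16.08 = 32.2.
Round up to the next whole participant.

n = 33 per group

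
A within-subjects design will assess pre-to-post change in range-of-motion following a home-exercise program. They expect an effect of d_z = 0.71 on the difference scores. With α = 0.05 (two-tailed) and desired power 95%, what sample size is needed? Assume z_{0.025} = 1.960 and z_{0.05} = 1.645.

For a paired (one-sample on differences) test: n = ((z_{α/2} + z_β) / d)².
z_{α/2} + z_β = 1.960 + 1.645 = 3.605.
n = (3.605 / 0.71)² = 5.077² = 25.78.
Round up.

n = 26 pairs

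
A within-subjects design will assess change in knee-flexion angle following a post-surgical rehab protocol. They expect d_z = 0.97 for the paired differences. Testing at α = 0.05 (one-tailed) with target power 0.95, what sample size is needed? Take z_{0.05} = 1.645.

n = 12 pairs

For a paired (one-sample on differences) test: n = ((z_{α} + z_β) / d)².
z_{α} + z_β = 1.645 + 1.645 = 3.290.
n = (3.290 / 0.97)² = 3.392² = 11.50.
Round up.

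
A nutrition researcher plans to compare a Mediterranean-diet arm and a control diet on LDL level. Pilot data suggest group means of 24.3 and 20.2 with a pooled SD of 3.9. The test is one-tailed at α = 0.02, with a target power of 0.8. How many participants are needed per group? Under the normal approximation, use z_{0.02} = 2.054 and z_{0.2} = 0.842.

n = 16 per group

Cohen's d = |M₁ − M₂| / SD_pooled = |24.3 − 20.2| / 3.9 = 4.1 / 3.9 = 1.051.
For two independent groups with equal n: n = 2·((z_{α} + z_β) / d)².
z_{α} + z_β = 2.054 + 0.842 = 2.896.
n = 2 × (2.896 / 1.051)² = 2 × 2.755² = 2 × 7.59 = 15.2.
Round up to the next whole participant.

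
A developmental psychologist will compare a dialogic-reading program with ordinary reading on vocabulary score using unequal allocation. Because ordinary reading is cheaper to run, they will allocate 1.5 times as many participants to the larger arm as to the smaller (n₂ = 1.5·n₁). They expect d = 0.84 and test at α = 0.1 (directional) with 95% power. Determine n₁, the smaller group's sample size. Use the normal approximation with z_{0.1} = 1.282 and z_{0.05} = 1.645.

With allocation ratio k = n₂/n₁ = 1.5, Var(x̄₁−x̄₂) = σ²(1/n₁ + 1/(k·n₁)) = σ²·(k+1)/(k·n₁).
So n₁ = (1 + 1/k)·((z_{α} + z_β)/d)² = 1.667 × (2.927/0.84)².
n₁ = 1.667 × 12.14 = 20.2.
Round up: n₁ = 21, giving n₂ = ⌈1.5 × 21⌉ = ⌈31.5⌉ = 32.

n₁ = 21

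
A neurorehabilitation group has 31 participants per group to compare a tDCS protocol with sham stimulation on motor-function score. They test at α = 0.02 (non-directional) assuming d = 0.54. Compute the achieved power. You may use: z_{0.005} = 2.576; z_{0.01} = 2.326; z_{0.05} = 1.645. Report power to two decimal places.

For two equal groups, power = Φ(d·√(n/2) − z_{α/2}).
d·√(n/2) = 0.54 × √(31/2) = 0.54 × 3.937 = 2.126.
z_β = 2.126 − 2.326 = -0.200.
Power = Φ(-0.200) = 0.421.

power ≈ 0.42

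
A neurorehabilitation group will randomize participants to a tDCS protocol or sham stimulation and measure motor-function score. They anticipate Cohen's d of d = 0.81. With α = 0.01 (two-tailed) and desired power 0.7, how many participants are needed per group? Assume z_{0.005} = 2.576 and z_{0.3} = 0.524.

For two independent groups with equal n: n = 2·((z_{α/2} + z_β) / d)².
z_{α/2} + z_β = 2.576 + 0.524 = 3.100.
n = 2 × (3.100 / 0.81)² = 2 × 3.827² = 2 × 14.65 = 29.3.
Round up to the next whole participant.

n = 30 per group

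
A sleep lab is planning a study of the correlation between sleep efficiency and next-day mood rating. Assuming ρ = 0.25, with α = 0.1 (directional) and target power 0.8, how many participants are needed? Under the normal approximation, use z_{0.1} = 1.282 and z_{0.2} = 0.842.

Fisher's z: C = ½·ln((1+r)/(1−r)) = ½·ln(1.6667) = 0.2554.
n = ((z_{α} + z_β)/C)² + 3.
(1.282 + 0.842) / 0.2554 = 2.124 / 0.2554 = 8.316.
n = 8.316² + 3 = 69.16 + 3 = 72.2.
Round up.

n = 73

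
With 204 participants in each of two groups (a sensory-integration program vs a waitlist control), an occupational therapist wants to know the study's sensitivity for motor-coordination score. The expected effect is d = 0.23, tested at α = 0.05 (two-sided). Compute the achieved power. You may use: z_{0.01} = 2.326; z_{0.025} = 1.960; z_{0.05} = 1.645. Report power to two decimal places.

power ≈ 0.64

For two equal groups, power = Φ(d·√(n/2) − z_{α/2}).
d·√(n/2) = 0.23 × √(204/2) = 0.23 × 10.100 = 2.323.
z_β = 2.323 − 1.960 = 0.363.
Power = Φ(0.363) = 0.642.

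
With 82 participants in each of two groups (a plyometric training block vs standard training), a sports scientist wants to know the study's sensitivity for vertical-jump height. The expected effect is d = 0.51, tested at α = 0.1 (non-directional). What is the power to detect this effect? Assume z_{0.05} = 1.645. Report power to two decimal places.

For two equal groups, power = Φ(d·√(n/2) − z_{α/2}).
d·√(n/2) = 0.51 × √(82/2) = 0.51 × 6.403 = 3.266.
z_β = 3.266 − 1.645 = 1.621.
Power = Φ(1.621) = 0.947.

power ≈ 0.95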